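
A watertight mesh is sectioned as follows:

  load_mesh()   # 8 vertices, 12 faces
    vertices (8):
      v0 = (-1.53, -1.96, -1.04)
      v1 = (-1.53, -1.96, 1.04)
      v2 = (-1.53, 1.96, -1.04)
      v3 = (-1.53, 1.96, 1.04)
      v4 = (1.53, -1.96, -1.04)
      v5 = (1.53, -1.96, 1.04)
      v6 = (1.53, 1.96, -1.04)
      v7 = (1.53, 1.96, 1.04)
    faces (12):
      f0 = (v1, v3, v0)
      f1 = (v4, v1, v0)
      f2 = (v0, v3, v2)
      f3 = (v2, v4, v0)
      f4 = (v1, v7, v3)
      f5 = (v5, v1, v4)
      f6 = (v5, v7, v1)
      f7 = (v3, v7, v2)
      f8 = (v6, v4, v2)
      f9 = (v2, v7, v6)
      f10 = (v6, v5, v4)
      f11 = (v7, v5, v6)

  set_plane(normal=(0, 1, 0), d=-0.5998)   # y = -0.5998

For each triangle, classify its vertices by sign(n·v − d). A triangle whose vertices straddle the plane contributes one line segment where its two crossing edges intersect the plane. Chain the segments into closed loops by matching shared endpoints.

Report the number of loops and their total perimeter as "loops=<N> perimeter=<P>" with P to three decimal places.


loops=1 perimeter=10.280

Straddling triangles (8 of 12):
  (v1,v3,v0) [-+-] → (-1.53, -0.5998, 1.04)–(-1.53, -0.5998, -0.318261)  len=1.3583
  (v0,v3,v2) [-++] → (-1.53, -0.5998, -0.318261)–(-1.53, -0.5998, -1.04)  len=0.7217
  (v2,v4,v0) [+--] → (0.468211, -0.5998, -1.04)–(-1.53, -0.5998, -1.04)  len=1.9982
  (v1,v7,v3) [-++] → (-0.468211, -0.5998, 1.04)–(-1.53, -0.5998, 1.04)  len=1.0618
  (v5,v7,v1) [-+-] → (1.53, -0.5998, 1.04)–(-0.468211, -0.5998, 1.04)  len=1.9982
  (v6,v4,v2) [+-+] → (1.53, -0.5998, -1.04)–(0.468211, -0.5998, -1.04)  len=1.0618
  (v6,v5,v4) [+--] → (1.53, -0.5998, 0.318261)–(1.53, -0.5998, -1.04)  len=1.3583
  (v7,v5,v6) [+-+] → (1.53, -0.5998, 1.04)–(1.53, -0.5998, 0.318261)  len=0.7217

Chained into 1 loop(s):
  loop 1: 8 segments, perimeter = 10.2800
Total perimeter = 10.280


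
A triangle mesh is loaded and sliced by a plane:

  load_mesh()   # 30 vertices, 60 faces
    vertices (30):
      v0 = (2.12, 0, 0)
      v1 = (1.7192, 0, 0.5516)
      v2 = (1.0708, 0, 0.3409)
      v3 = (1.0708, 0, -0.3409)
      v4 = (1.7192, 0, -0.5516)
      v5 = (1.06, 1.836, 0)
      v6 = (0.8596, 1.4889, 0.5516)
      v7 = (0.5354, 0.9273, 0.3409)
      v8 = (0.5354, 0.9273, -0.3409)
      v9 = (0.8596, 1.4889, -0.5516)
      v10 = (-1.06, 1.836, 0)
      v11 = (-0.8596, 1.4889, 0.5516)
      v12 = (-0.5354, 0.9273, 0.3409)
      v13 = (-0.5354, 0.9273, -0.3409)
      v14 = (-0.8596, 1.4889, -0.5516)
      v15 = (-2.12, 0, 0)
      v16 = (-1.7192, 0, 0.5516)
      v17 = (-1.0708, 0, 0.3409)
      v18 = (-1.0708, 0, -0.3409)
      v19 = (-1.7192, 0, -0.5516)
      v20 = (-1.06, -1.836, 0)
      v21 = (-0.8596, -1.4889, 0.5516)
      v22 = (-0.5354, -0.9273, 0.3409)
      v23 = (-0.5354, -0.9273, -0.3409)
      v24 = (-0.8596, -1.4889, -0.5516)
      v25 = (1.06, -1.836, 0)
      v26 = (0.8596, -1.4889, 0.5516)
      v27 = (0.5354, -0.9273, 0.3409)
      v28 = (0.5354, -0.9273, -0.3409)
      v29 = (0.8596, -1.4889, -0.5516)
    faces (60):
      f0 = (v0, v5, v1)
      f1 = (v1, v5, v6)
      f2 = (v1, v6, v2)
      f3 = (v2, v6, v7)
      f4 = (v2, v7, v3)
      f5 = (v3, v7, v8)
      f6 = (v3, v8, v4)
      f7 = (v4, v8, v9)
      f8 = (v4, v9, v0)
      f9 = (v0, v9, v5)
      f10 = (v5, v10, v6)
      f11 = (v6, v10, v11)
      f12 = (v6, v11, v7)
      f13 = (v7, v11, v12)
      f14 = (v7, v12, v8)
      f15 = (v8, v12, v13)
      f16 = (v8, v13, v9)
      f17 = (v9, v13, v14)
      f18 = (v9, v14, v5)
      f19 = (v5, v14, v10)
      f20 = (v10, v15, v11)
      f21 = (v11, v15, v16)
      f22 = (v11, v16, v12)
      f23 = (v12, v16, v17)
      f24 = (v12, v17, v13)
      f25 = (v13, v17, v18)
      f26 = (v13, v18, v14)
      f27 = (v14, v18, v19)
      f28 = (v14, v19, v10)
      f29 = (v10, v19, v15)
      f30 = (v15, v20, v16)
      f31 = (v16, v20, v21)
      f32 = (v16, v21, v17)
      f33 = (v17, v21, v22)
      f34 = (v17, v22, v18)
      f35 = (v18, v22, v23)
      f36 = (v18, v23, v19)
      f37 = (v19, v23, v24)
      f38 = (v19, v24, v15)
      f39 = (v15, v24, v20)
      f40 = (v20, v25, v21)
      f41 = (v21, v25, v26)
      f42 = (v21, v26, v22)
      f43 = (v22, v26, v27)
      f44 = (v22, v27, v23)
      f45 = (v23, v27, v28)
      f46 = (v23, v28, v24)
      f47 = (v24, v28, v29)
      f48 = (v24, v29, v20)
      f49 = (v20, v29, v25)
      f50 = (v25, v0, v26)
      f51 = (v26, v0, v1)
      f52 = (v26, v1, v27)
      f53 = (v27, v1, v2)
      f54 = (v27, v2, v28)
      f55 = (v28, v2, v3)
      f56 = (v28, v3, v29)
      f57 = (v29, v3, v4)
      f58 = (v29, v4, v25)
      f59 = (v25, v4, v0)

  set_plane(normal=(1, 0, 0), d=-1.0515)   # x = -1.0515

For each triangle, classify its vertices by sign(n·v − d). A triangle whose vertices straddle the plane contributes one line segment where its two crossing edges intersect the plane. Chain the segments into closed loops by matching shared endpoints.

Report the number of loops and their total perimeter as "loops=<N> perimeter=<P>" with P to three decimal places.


loops=2 perimeter=9.441

Straddling triangles (24 of 60):
  (v5,v10,v6) [+-+] → (-1.0515, 1.836, 0)–(-1.0515, 1.83446, 0.00244249)  len=0.0029
  (v6,v10,v11) [+-+] → (-1.0515, 1.83446, 0.00244249)–(-1.0515, 1.82128, 0.0233962)  len=0.0248
  (v5,v14,v10) [++-] → (-1.0515, 1.82128, -0.0233962)–(-1.0515, 1.836, 0)  len=0.0276
  (v10,v15,v11) [--+] → (-1.0515, 1.26221, 0.467617)–(-1.0515, 1.82128, 0.0233962)  len=0.7141
  (v11,v15,v16) [+--] → (-1.0515, 1.26221, 0.467617)–(-1.0515, 1.15651, 0.5516)  len=0.1350
  (v11,v16,v12) [+-+] → (-1.0515, 1.15651, 0.5516)–(-1.0515, 0.523026, 0.432759)  len=0.6445
  (v12,v16,v17) [+--] → (-1.0515, 0.523026, 0.432759)–(-1.0515, 0.0334271, 0.3409)  len=0.4981
  (v12,v17,v13) [+-+] → (-1.0515, 0.0334271, 0.3409)–(-1.0515, 0.0334271, 0.316323)  len=0.0246
  (v13,v17,v18) [+--] → (-1.0515, 0.0334271, 0.316323)–(-1.0515, 0.0334271, -0.3409)  len=0.6572
  (v13,v18,v14) [+-+] → (-1.0515, 0.0334271, -0.3409)–(-1.0515, 0.13606, -0.360154)  len=0.1044
  (v14,v18,v19) [+--] → (-1.0515, 0.13606, -0.360154)–(-1.0515, 1.15651, -0.5516)  len=1.0383
  (v14,v19,v10) [+--] → (-1.0515, 1.15651, -0.5516)–(-1.0515, 1.82128, -0.0233962)  len=0.8491
  (v16,v20,v21) [--+] → (-1.0515, -1.82128, 0.0233962)–(-1.0515, -1.15651, 0.5516)  len=0.8491
  (v16,v21,v17) [-+-] → (-1.0515, -1.15651, 0.5516)–(-1.0515, -0.13606, 0.360154)  len=1.0383
  (v17,v21,v22) [-++] → (-1.0515, -0.13606, 0.360154)–(-1.0515, -0.0334271, 0.3409)  len=0.1044
  (v17,v22,v18) [-+-] → (-1.0515, -0.0334271, 0.3409)–(-1.0515, -0.0334271, -0.316323)  len=0.6572
  (v18,v22,v23) [-++] → (-1.0515, -0.0334271, -0.316323)–(-1.0515, -0.0334271, -0.3409)  len=0.0246
  (v18,v23,v19) [-+-] → (-1.0515, -0.0334271, -0.3409)–(-1.0515, -0.523026, -0.432759)  len=0.4981
  (v19,v23,v24) [-++] → (-1.0515, -0.523026, -0.432759)–(-1.0515, -1.15651, -0.5516)  len=0.6445
  (v19,v24,v15) [-+-] → (-1.0515, -1.15651, -0.5516)–(-1.0515, -1.26221, -0.467617)  len=0.1350
  (v15,v24,v20) [-+-] → (-1.0515, -1.26221, -0.467617)–(-1.0515, -1.82128, -0.0233962)  len=0.7141
  (v20,v25,v21) [-++] → (-1.0515, -1.836, 0)–(-1.0515, -1.82128, 0.0233962)  len=0.0276
  (v24,v29,v20) [++-] → (-1.0515, -1.83446, -0.00244249)–(-1.0515, -1.82128, -0.0233962)  len=0.0248
  (v20,v29,v25) [-++] → (-1.0515, -1.83446, -0.00244249)–(-1.0515, -1.836, 0)  len=0.0029

Chained into 2 loop(s):
  loop 1: 12 segments, perimeter = 4.7206
  loop 2: 12 segments, perimeter = 4.7206
Total perimeter = 9.441


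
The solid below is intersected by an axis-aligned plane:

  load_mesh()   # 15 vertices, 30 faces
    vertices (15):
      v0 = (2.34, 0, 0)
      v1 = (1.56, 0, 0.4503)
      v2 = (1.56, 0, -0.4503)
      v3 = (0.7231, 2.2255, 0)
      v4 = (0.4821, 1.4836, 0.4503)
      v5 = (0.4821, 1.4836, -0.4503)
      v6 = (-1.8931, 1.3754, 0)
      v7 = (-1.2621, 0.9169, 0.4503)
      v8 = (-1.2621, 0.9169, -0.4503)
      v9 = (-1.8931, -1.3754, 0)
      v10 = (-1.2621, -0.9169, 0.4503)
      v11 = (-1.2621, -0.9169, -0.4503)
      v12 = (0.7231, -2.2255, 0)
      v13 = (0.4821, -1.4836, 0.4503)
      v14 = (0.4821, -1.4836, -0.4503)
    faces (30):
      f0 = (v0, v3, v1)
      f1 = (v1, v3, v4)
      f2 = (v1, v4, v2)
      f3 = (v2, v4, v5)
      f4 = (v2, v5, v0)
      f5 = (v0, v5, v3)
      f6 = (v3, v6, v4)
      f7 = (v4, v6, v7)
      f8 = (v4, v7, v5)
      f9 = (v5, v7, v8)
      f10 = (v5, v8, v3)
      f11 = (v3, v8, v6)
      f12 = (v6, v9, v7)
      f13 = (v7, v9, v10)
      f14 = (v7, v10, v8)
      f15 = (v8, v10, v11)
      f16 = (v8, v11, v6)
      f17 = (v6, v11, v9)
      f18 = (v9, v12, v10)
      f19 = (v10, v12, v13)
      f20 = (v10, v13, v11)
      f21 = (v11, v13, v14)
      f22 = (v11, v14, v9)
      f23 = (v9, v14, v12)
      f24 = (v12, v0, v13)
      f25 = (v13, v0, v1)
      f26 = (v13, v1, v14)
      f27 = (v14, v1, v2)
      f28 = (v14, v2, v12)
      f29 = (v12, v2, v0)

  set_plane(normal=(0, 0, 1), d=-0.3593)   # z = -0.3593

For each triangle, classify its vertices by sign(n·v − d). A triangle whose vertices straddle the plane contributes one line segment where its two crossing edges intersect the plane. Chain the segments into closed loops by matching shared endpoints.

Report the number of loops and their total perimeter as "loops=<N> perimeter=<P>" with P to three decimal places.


loops=2 perimeter=19.265

Straddling triangles (20 of 30):
  (v1,v4,v2) [++-] → (1.45108, 0.149909, -0.3593)–(1.56, 0, -0.3593)  len=0.1853
  (v2,v4,v5) [-+-] → (1.45108, 0.149909, -0.3593)–(0.4821, 1.4836, -0.3593)  len=1.6485
  (v2,v5,v0) [--+] → (0.857558, 1.18378, -0.3593)–(1.71763, 0, -0.3593)  len=1.4632
  (v0,v5,v3) [+-+] → (0.857558, 1.18378, -0.3593)–(0.530803, 1.63353, -0.3593)  len=0.5559
  (v4,v7,v5) [++-] → (0.305859, 1.42634, -0.3593)–(0.4821, 1.4836, -0.3593)  len=0.1853
  (v5,v7,v8) [-+-] → (0.305859, 1.42634, -0.3593)–(-1.2621, 0.9169, -0.3593)  len=1.6486
  (v5,v8,v3) [--+] → (-0.860916, 1.18135, -0.3593)–(0.530803, 1.63353, -0.3593)  len=1.4633
  (v3,v8,v6) [+-+] → (-0.860916, 1.18135, -0.3593)–(-1.38962, 1.00956, -0.3593)  len=0.5559
  (v7,v10,v8) [++-] → (-1.2621, 0.731606, -0.3593)–(-1.2621, 0.9169, -0.3593)  len=0.1853
  (v8,v10,v11) [-+-] → (-1.2621, 0.731606, -0.3593)–(-1.2621, -0.9169, -0.3593)  len=1.6485
  (v8,v11,v6) [--+] → (-1.38962, -0.453655, -0.3593)–(-1.38962, 1.00956, -0.3593)  len=1.4632
  (v6,v11,v9) [+-+] → (-1.38962, -0.453655, -0.3593)–(-1.38962, -1.00956, -0.3593)  len=0.5559
  (v10,v13,v11) [++-] → (-1.08586, -0.974161, -0.3593)–(-1.2621, -0.9169, -0.3593)  len=0.1853
  (v11,v13,v14) [-+-] → (-1.08586, -0.974161, -0.3593)–(0.4821, -1.4836, -0.3593)  len=1.6486
  (v11,v14,v9) [--+] → (0.00210178, -1.46173, -0.3593)–(-1.38962, -1.00956, -0.3593)  len=1.4633
  (v9,v14,v12) [+-+] → (0.00210178, -1.46173, -0.3593)–(0.530803, -1.63353, -0.3593)  len=0.5559
  (v13,v1,v14) [++-] → (0.591015, -1.33369, -0.3593)–(0.4821, -1.4836, -0.3593)  len=0.1853
  (v14,v1,v2) [-+-] → (0.591015, -1.33369, -0.3593)–(1.56, 0, -0.3593)  len=1.6485
  (v14,v2,v12) [--+] → (1.39087, -0.449746, -0.3593)–(0.530803, -1.63353, -0.3593)  len=1.4632
  (v12,v2,v0) [+-+] → (1.39087, -0.449746, -0.3593)–(1.71763, 0, -0.3593)  len=0.5559

Chained into 2 loop(s):
  loop 1: 10 segments, perimeter = 9.1694
  loop 2: 10 segments, perimeter = 10.0959
Total perimeter = 19.265


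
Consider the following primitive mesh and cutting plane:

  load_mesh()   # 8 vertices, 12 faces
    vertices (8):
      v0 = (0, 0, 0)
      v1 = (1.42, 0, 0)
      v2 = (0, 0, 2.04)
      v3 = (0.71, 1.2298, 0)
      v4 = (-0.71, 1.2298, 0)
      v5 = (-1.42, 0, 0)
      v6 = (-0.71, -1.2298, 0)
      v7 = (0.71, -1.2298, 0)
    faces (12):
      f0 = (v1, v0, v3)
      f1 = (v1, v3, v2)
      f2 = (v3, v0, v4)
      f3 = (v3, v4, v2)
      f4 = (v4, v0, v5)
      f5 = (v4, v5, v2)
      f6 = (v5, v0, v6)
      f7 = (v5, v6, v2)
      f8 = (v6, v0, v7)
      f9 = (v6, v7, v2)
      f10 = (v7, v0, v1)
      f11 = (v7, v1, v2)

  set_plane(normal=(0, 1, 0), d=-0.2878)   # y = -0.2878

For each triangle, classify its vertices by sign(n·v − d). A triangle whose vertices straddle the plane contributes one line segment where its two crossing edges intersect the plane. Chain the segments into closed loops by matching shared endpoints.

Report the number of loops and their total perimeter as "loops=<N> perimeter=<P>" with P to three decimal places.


loops=1 perimeter=6.648

Straddling triangles (6 of 12):
  (v5,v0,v6) [++-] → (-0.166155, -0.2878, 0)–(-1.25384, -0.2878, 0)  len=1.0877
  (v5,v6,v2) [+-+] → (-1.25384, -0.2878, 0)–(-0.166155, -0.2878, 1.5626)  len=1.9039
  (v6,v0,v7) [-+-] → (-0.166155, -0.2878, 0)–(0.166155, -0.2878, 0)  len=0.3323
  (v6,v7,v2) [--+] → (0.166155, -0.2878, 1.5626)–(-0.166155, -0.2878, 1.5626)  len=0.3323
  (v7,v0,v1) [-++] → (0.166155, -0.2878, 0)–(1.25384, -0.2878, 0)  len=1.0877
  (v7,v1,v2) [-++] → (1.25384, -0.2878, 0)–(0.166155, -0.2878, 1.5626)  len=1.9039

Chained into 1 loop(s):
  loop 1: 6 segments, perimeter = 6.6478
Total perimeter = 6.648


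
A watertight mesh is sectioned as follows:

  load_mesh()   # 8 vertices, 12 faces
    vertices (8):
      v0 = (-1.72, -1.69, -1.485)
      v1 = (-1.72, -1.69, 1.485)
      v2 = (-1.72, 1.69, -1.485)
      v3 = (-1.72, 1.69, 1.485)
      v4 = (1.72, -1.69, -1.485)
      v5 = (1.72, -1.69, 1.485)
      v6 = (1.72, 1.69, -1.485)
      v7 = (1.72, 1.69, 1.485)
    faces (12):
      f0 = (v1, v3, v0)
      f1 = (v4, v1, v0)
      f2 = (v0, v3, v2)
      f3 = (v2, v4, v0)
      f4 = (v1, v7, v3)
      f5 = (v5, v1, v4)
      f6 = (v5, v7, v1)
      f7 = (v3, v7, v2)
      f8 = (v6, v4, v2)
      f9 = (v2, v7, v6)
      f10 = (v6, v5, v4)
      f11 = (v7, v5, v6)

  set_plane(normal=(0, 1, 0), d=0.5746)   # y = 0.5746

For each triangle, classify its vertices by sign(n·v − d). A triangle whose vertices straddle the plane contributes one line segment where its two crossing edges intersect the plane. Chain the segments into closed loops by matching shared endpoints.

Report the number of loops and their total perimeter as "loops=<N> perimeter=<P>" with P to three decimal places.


loops=1 perimeter=12.820

Straddling triangles (8 of 12):
  (v1,v3,v0) [-+-] → (-1.72, 0.5746, 1.485)–(-1.72, 0.5746, 0.5049)  len=0.9801
  (v0,v3,v2) [-++] → (-1.72, 0.5746, 0.5049)–(-1.72, 0.5746, -1.485)  len=1.9899
  (v2,v4,v0) [+--] → (-0.5848, 0.5746, -1.485)–(-1.72, 0.5746, -1.485)  len=1.1352
  (v1,v7,v3) [-++] → (0.5848, 0.5746, 1.485)–(-1.72, 0.5746, 1.485)  len=2.3048
  (v5,v7,v1) [-+-] → (1.72, 0.5746, 1.485)–(0.5848, 0.5746, 1.485)  len=1.1352
  (v6,v4,v2) [+-+] → (1.72, 0.5746, -1.485)–(-0.5848, 0.5746, -1.485)  len=2.3048
  (v6,v5,v4) [+--] → (1.72, 0.5746, -0.5049)–(1.72, 0.5746, -1.485)  len=0.9801
  (v7,v5,v6) [+-+] → (1.72, 0.5746, 1.485)–(1.72, 0.5746, -0.5049)  len=1.9899

Chained into 1 loop(s):
  loop 1: 8 segments, perimeter = 12.8200
Total perimeter = 12.820


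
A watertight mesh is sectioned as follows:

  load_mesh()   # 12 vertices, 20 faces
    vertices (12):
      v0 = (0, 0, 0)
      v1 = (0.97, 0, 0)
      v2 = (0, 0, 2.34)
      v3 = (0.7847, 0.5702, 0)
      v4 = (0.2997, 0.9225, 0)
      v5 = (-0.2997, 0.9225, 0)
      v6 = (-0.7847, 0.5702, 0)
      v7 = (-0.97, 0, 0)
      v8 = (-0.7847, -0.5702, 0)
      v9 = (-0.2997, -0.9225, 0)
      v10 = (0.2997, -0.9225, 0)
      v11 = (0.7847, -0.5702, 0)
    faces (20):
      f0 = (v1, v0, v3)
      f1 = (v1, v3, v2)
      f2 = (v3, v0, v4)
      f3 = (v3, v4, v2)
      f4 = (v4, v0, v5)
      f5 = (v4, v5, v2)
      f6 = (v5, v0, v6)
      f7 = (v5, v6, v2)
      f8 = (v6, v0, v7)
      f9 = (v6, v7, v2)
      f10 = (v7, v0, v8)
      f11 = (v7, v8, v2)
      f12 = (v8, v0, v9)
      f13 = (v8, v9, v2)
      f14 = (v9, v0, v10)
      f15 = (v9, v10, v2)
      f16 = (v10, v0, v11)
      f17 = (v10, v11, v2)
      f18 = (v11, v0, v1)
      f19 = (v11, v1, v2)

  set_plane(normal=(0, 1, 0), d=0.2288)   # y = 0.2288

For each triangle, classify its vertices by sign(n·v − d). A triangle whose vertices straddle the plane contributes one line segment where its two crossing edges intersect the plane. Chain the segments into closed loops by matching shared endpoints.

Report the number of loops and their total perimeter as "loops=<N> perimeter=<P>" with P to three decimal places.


loops=1 perimeter=5.837

Straddling triangles (10 of 20):
  (v1,v0,v3) [--+] → (0.314871, 0.2288, 0)–(0.895646, 0.2288, 0)  len=0.5808
  (v1,v3,v2) [-+-] → (0.895646, 0.2288, 0)–(0.314871, 0.2288, 1.40105)  len=1.5167
  (v3,v0,v4) [+-+] → (0.314871, 0.2288, 0)–(0.0743321, 0.2288, 0)  len=0.2405
  (v3,v4,v2) [++-] → (0.0743321, 0.2288, 1.75963)–(0.314871, 0.2288, 1.40105)  len=0.4318
  (v4,v0,v5) [+-+] → (0.0743321, 0.2288, 0)–(-0.0743321, 0.2288, 0)  len=0.1487
  (v4,v5,v2) [++-] → (-0.0743321, 0.2288, 1.75963)–(0.0743321, 0.2288, 1.75963)  len=0.1487
  (v5,v0,v6) [+-+] → (-0.0743321, 0.2288, 0)–(-0.314871, 0.2288, 0)  len=0.2405
  (v5,v6,v2) [++-] → (-0.314871, 0.2288, 1.40105)–(-0.0743321, 0.2288, 1.75963)  len=0.4318
  (v6,v0,v7) [+--] → (-0.314871, 0.2288, 0)–(-0.895646, 0.2288, 0)  len=0.5808
  (v6,v7,v2) [+--] → (-0.895646, 0.2288, 0)–(-0.314871, 0.2288, 1.40105)  len=1.5167

Chained into 1 loop(s):
  loop 1: 10 segments, perimeter = 5.8368
Total perimeter = 5.837


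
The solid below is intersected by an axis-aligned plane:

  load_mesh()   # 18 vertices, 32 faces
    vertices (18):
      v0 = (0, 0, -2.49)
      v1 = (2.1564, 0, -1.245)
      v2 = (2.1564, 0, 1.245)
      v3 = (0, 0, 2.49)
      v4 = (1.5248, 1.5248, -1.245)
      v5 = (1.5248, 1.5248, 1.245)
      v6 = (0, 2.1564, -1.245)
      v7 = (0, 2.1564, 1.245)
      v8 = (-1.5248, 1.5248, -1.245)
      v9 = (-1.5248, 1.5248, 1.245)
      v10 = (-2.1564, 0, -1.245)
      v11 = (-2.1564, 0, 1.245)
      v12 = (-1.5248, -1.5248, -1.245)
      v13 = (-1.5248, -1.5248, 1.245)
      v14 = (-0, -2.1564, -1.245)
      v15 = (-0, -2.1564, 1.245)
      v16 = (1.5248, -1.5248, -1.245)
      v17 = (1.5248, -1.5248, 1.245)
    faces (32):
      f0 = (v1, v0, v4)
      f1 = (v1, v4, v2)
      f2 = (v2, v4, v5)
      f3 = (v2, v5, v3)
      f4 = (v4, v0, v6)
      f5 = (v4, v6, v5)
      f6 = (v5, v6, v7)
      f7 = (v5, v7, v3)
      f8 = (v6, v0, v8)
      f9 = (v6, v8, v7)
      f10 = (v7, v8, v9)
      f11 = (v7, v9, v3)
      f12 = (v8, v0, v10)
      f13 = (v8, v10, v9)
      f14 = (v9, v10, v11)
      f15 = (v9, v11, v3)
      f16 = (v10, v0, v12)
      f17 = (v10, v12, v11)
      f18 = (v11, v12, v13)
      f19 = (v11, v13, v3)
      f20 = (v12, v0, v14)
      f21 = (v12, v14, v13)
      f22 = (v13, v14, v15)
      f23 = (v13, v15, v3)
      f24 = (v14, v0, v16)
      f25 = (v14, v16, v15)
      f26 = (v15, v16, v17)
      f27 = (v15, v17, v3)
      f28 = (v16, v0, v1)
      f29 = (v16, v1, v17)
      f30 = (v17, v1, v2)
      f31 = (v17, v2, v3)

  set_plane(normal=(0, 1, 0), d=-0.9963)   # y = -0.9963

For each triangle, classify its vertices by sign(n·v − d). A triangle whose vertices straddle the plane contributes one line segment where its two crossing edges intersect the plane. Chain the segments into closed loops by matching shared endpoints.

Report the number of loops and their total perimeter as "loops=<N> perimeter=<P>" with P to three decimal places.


Straddling triangles (12 of 32):
  (v10,v0,v12) [++-] → (-0.9963, -0.9963, -1.67652)–(-1.74371, -0.9963, -1.245)  len=0.8630
  (v10,v12,v11) [+-+] → (-1.74371, -0.9963, -1.245)–(-1.74371, -0.9963, -0.381959)  len=0.8630
  (v11,v12,v13) [+--] → (-1.74371, -0.9963, -0.381959)–(-1.74371, -0.9963, 1.245)  len=1.6270
  (v11,v13,v3) [+-+] → (-1.74371, -0.9963, 1.245)–(-0.9963, -0.9963, 1.67652)  len=0.8630
  (v12,v0,v14) [-+-] → (-0.9963, -0.9963, -1.67652)–(0, -0.9963, -1.91479)  len=1.0244
  (v13,v15,v3) [--+] → (0, -0.9963, 1.91479)–(-0.9963, -0.9963, 1.67652)  len=1.0244
  (v14,v0,v16) [-+-] → (0, -0.9963, -1.91479)–(0.9963, -0.9963, -1.67652)  len=1.0244
  (v15,v17,v3) [--+] → (0.9963, -0.9963, 1.67652)–(0, -0.9963, 1.91479)  len=1.0244
  (v16,v0,v1) [-++] → (0.9963, -0.9963, -1.67652)–(1.74371, -0.9963, -1.245)  len=0.8630
  (v16,v1,v17) [-+-] → (1.74371, -0.9963, -1.245)–(1.74371, -0.9963, 0.381959)  len=1.6270
  (v17,v1,v2) [-++] → (1.74371, -0.9963, 0.381959)–(1.74371, -0.9963, 1.245)  len=0.8630
  (v17,v2,v3) [-++] → (1.74371, -0.9963, 1.245)–(0.9963, -0.9963, 1.67652)  len=0.8630

Chained into 1 loop(s):
  loop 1: 12 segments, perimeter = 12.5297
Total perimeter = 12.530

loops=1 perimeter=12.530


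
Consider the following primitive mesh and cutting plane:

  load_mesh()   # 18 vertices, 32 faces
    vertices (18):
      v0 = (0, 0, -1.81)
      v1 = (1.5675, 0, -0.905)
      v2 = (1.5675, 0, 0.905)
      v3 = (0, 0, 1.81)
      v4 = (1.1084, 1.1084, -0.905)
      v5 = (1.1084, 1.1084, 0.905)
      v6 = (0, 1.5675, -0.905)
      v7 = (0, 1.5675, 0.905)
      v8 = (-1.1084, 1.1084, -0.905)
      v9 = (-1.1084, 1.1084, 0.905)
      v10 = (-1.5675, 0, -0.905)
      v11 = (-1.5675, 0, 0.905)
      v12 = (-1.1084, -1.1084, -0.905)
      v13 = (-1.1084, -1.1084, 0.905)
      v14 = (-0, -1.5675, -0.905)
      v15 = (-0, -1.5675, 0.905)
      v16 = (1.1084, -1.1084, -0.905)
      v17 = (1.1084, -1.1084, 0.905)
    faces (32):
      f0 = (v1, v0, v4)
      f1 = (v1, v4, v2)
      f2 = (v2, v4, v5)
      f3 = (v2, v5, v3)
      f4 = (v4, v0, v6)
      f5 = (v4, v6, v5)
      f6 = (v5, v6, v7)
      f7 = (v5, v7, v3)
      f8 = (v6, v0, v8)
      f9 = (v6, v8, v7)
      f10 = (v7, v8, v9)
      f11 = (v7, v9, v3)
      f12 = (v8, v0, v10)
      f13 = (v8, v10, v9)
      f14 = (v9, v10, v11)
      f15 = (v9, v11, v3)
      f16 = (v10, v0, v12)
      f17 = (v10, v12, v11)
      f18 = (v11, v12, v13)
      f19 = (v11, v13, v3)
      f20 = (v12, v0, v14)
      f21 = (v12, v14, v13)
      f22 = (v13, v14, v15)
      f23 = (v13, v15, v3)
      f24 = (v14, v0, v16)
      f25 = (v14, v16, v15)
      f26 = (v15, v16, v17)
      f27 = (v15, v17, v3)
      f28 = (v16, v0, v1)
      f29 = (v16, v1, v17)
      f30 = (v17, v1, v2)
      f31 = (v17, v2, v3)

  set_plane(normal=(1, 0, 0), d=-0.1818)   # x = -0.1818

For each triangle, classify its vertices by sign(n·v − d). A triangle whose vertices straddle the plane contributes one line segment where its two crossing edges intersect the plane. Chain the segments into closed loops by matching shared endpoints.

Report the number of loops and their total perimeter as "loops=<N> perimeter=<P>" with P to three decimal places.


loops=1 perimeter=10.420

Straddling triangles (12 of 32):
  (v6,v0,v8) [++-] → (-0.1818, 0.1818, -1.66156)–(-0.1818, 1.4922, -0.905)  len=1.5131
  (v6,v8,v7) [+-+] → (-0.1818, 1.4922, -0.905)–(-0.1818, 1.4922, 0.608123)  len=1.5131
  (v7,v8,v9) [+--] → (-0.1818, 1.4922, 0.608123)–(-0.1818, 1.4922, 0.905)  len=0.2969
  (v7,v9,v3) [+-+] → (-0.1818, 1.4922, 0.905)–(-0.1818, 0.1818, 1.66156)  len=1.5131
  (v8,v0,v10) [-+-] → (-0.1818, 0.1818, -1.66156)–(-0.1818, 0, -1.70504)  len=0.1869
  (v9,v11,v3) [--+] → (-0.1818, 0, 1.70504)–(-0.1818, 0.1818, 1.66156)  len=0.1869
  (v10,v0,v12) [-+-] → (-0.1818, 0, -1.70504)–(-0.1818, -0.1818, -1.66156)  len=0.1869
  (v11,v13,v3) [--+] → (-0.1818, -0.1818, 1.66156)–(-0.1818, 0, 1.70504)  len=0.1869
  (v12,v0,v14) [-++] → (-0.1818, -0.1818, -1.66156)–(-0.1818, -1.4922, -0.905)  len=1.5131
  (v12,v14,v13) [-+-] → (-0.1818, -1.4922, -0.905)–(-0.1818, -1.4922, -0.608123)  len=0.2969
  (v13,v14,v15) [-++] → (-0.1818, -1.4922, -0.608123)–(-0.1818, -1.4922, 0.905)  len=1.5131
  (v13,v15,v3) [-++] → (-0.1818, -1.4922, 0.905)–(-0.1818, -0.1818, 1.66156)  len=1.5131

Chained into 1 loop(s):
  loop 1: 12 segments, perimeter = 10.4202
Total perimeter = 10.420


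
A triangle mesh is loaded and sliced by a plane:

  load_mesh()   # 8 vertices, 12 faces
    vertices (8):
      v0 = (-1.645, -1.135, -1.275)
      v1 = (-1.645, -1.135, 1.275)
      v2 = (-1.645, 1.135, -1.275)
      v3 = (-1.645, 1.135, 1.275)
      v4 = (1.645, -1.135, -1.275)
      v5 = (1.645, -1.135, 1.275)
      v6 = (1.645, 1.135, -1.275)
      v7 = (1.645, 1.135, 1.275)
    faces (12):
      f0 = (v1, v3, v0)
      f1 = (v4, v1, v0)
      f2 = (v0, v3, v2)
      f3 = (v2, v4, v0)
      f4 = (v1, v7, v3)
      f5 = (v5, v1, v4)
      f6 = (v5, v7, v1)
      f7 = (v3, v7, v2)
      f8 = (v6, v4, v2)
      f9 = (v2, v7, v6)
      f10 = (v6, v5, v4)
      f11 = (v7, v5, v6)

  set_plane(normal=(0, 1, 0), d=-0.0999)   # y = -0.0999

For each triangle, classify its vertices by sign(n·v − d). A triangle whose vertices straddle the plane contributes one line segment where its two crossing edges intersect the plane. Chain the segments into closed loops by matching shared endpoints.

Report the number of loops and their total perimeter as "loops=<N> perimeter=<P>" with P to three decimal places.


Straddling triangles (8 of 12):
  (v1,v3,v0) [-+-] → (-1.645, -0.0999, 1.275)–(-1.645, -0.0999, -0.112222)  len=1.3872
  (v0,v3,v2) [-++] → (-1.645, -0.0999, -0.112222)–(-1.645, -0.0999, -1.275)  len=1.1628
  (v2,v4,v0) [+--] → (0.144789, -0.0999, -1.275)–(-1.645, -0.0999, -1.275)  len=1.7898
  (v1,v7,v3) [-++] → (-0.144789, -0.0999, 1.275)–(-1.645, -0.0999, 1.275)  len=1.5002
  (v5,v7,v1) [-+-] → (1.645, -0.0999, 1.275)–(-0.144789, -0.0999, 1.275)  len=1.7898
  (v6,v4,v2) [+-+] → (1.645, -0.0999, -1.275)–(0.144789, -0.0999, -1.275)  len=1.5002
  (v6,v5,v4) [+--] → (1.645, -0.0999, 0.112222)–(1.645, -0.0999, -1.275)  len=1.3872
  (v7,v5,v6) [+-+] → (1.645, -0.0999, 1.275)–(1.645, -0.0999, 0.112222)  len=1.1628

Chained into 1 loop(s):
  loop 1: 8 segments, perimeter = 11.6800
Total perimeter = 11.680

loops=1 perimeter=11.680


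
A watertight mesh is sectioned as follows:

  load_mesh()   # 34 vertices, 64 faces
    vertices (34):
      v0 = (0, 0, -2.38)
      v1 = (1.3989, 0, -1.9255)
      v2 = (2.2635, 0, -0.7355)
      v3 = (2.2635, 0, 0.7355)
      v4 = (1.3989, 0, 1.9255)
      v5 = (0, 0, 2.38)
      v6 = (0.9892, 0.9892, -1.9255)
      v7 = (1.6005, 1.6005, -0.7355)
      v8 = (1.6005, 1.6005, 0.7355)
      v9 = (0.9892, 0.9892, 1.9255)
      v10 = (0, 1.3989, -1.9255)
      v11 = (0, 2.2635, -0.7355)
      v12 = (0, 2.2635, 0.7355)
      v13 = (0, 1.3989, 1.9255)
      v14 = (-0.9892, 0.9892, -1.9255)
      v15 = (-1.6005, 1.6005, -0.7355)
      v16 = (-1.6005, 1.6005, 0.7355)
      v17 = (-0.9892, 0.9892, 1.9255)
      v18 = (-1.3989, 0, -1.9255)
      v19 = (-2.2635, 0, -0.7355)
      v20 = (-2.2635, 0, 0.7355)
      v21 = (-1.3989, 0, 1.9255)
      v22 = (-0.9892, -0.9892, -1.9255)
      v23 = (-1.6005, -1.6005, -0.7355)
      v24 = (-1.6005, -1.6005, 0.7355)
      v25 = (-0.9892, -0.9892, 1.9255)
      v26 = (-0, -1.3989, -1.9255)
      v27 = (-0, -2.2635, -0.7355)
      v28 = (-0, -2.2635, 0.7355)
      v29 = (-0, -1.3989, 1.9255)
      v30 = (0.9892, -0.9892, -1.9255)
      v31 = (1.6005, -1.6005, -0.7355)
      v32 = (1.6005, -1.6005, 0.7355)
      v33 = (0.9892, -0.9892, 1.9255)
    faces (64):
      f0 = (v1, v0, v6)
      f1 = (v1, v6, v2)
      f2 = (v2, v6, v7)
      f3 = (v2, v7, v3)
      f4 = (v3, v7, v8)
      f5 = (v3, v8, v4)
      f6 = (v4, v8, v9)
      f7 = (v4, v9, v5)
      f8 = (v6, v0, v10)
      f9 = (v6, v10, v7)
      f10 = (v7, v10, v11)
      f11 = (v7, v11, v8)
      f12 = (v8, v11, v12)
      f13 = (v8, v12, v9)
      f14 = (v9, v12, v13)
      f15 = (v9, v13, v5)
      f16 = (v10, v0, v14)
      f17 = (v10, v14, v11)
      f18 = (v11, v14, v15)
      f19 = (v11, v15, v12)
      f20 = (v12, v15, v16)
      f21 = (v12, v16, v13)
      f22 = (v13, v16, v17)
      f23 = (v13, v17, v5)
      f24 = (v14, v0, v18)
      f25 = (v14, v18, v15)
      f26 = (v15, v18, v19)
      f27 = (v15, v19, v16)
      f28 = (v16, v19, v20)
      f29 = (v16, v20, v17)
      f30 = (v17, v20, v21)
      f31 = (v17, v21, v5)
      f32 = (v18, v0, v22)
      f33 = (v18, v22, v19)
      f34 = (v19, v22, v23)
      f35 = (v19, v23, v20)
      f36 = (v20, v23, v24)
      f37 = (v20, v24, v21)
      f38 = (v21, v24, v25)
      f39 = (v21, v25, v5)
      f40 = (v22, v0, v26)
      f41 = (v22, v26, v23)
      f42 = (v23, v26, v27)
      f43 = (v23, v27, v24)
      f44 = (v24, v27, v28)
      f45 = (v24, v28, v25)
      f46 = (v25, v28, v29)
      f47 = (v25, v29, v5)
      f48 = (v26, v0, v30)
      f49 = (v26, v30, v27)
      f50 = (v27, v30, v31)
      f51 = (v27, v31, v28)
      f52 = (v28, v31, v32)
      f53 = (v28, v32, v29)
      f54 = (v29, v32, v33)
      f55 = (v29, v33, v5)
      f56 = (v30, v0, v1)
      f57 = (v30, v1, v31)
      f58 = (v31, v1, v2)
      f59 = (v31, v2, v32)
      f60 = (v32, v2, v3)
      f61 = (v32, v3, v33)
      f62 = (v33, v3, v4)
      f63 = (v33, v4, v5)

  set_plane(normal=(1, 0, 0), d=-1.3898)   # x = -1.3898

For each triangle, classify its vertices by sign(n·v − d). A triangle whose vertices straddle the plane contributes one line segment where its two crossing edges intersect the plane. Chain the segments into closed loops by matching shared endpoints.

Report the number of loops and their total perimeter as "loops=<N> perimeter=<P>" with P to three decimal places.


loops=1 perimeter=11.357

Straddling triangles (20 of 64):
  (v11,v14,v15) [++-] → (-1.3898, 1.3898, -1.14566)–(-1.3898, 1.68778, -0.7355)  len=0.5070
  (v11,v15,v12) [+-+] → (-1.3898, 1.68778, -0.7355)–(-1.3898, 1.68778, -0.541848)  len=0.1937
  (v12,v15,v16) [+--] → (-1.3898, 1.68778, -0.541848)–(-1.3898, 1.68778, 0.7355)  len=1.2773
  (v12,v16,v13) [+-+] → (-1.3898, 1.68778, 0.7355)–(-1.3898, 1.57396, 0.892159)  len=0.1936
  (v13,v16,v17) [+-+] → (-1.3898, 1.57396, 0.892159)–(-1.3898, 1.3898, 1.14566)  len=0.3133
  (v14,v0,v18) [++-] → (-1.3898, 0, -1.92846)–(-1.3898, 0.0219715, -1.9255)  len=0.0222
  (v14,v18,v15) [+--] → (-1.3898, 0.0219715, -1.9255)–(-1.3898, 1.3898, -1.14566)  len=1.5745
  (v16,v20,v17) [--+] → (-1.3898, 0.678227, 1.5514)–(-1.3898, 1.3898, 1.14566)  len=0.8191
  (v17,v20,v21) [+--] → (-1.3898, 0.678227, 1.5514)–(-1.3898, 0.0219715, 1.9255)  len=0.7554
  (v17,v21,v5) [+-+] → (-1.3898, 0.0219715, 1.9255)–(-1.3898, 0, 1.92846)  len=0.0222
  (v18,v0,v22) [-++] → (-1.3898, 0, -1.92846)–(-1.3898, -0.0219715, -1.9255)  len=0.0222
  (v18,v22,v19) [-+-] → (-1.3898, -0.0219715, -1.9255)–(-1.3898, -0.678227, -1.5514)  len=0.7554
  (v19,v22,v23) [-+-] → (-1.3898, -0.678227, -1.5514)–(-1.3898, -1.3898, -1.14566)  len=0.8191
  (v21,v24,v25) [--+] → (-1.3898, -1.3898, 1.14566)–(-1.3898, -0.0219715, 1.9255)  len=1.5745
  (v21,v25,v5) [-++] → (-1.3898, -0.0219715, 1.9255)–(-1.3898, 0, 1.92846)  len=0.0222
  (v22,v26,v23) [++-] → (-1.3898, -1.57396, -0.892159)–(-1.3898, -1.3898, -1.14566)  len=0.3133
  (v23,v26,v27) [-++] → (-1.3898, -1.57396, -0.892159)–(-1.3898, -1.68778, -0.7355)  len=0.1936
  (v23,v27,v24) [-+-] → (-1.3898, -1.68778, -0.7355)–(-1.3898, -1.68778, 0.541848)  len=1.2773
  (v24,v27,v28) [-++] → (-1.3898, -1.68778, 0.541848)–(-1.3898, -1.68778, 0.7355)  len=0.1937
  (v24,v28,v25) [-++] → (-1.3898, -1.68778, 0.7355)–(-1.3898, -1.3898, 1.14566)  len=0.5070

Chained into 1 loop(s):
  loop 1: 20 segments, perimeter = 11.3567
Total perimeter = 11.357


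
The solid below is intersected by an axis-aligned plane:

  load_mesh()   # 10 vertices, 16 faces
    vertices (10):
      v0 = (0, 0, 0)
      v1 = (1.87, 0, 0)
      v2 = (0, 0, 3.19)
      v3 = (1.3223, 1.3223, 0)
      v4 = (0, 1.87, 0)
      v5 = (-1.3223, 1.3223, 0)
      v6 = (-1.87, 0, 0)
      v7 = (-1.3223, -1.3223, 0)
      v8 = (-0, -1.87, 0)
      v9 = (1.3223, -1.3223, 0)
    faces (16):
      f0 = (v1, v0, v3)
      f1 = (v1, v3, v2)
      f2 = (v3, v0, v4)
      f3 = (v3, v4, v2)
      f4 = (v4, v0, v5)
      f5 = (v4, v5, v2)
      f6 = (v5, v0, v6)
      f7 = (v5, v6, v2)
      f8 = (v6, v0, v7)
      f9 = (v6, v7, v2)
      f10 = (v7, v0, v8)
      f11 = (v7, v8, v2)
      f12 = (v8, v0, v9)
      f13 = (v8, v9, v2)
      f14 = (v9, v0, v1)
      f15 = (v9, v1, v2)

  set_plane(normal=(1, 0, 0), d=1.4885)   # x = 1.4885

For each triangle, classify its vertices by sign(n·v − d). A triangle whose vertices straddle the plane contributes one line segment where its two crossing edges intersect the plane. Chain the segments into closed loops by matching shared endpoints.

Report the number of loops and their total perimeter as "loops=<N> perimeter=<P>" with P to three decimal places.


Straddling triangles (4 of 16):
  (v1,v0,v3) [+--] → (1.4885, 0, 0)–(1.4885, 0.921047, 0)  len=0.9210
  (v1,v3,v2) [+--] → (1.4885, 0.921047, 0)–(1.4885, 0, 0.650794)  len=1.1278
  (v9,v0,v1) [--+] → (1.4885, 0, 0)–(1.4885, -0.921047, 0)  len=0.9210
  (v9,v1,v2) [-+-] → (1.4885, -0.921047, 0)–(1.4885, 0, 0.650794)  len=1.1278

Chained into 1 loop(s):
  loop 1: 4 segments, perimeter = 4.0976
Total perimeter = 4.098

loops=1 perimeter=4.098


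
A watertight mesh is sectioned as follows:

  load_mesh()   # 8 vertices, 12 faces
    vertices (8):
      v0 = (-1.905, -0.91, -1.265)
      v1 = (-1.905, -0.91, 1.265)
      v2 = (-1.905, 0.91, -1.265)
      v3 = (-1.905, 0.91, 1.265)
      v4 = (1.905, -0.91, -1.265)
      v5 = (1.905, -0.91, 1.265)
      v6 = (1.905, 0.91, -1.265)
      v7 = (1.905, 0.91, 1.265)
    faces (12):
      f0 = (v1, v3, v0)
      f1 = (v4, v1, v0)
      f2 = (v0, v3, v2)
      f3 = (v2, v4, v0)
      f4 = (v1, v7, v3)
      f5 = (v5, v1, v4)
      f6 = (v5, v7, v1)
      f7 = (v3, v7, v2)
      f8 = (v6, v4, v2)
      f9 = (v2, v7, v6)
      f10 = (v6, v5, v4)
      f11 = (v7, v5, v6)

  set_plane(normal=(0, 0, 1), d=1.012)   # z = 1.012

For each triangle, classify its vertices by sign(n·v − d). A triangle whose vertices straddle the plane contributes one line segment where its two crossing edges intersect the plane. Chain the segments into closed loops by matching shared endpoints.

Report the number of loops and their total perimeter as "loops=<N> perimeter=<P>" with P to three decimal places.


Straddling triangles (8 of 12):
  (v1,v3,v0) [++-] → (-1.905, 0.728, 1.012)–(-1.905, -0.91, 1.012)  len=1.6380
  (v4,v1,v0) [-+-] → (-1.524, -0.91, 1.012)–(-1.905, -0.91, 1.012)  len=0.3810
  (v0,v3,v2) [-+-] → (-1.905, 0.728, 1.012)–(-1.905, 0.91, 1.012)  len=0.1820
  (v5,v1,v4) [++-] → (-1.524, -0.91, 1.012)–(1.905, -0.91, 1.012)  len=3.4290
  (v3,v7,v2) [++-] → (1.524, 0.91, 1.012)–(-1.905, 0.91, 1.012)  len=3.4290
  (v2,v7,v6) [-+-] → (1.524, 0.91, 1.012)–(1.905, 0.91, 1.012)  len=0.3810
  (v6,v5,v4) [-+-] → (1.905, -0.728, 1.012)–(1.905, -0.91, 1.012)  len=0.1820
  (v7,v5,v6) [++-] → (1.905, -0.728, 1.012)–(1.905, 0.91, 1.012)  len=1.6380

Chained into 1 loop(s):
  loop 1: 8 segments, perimeter = 11.2600
Total perimeter = 11.260

loops=1 perimeter=11.260


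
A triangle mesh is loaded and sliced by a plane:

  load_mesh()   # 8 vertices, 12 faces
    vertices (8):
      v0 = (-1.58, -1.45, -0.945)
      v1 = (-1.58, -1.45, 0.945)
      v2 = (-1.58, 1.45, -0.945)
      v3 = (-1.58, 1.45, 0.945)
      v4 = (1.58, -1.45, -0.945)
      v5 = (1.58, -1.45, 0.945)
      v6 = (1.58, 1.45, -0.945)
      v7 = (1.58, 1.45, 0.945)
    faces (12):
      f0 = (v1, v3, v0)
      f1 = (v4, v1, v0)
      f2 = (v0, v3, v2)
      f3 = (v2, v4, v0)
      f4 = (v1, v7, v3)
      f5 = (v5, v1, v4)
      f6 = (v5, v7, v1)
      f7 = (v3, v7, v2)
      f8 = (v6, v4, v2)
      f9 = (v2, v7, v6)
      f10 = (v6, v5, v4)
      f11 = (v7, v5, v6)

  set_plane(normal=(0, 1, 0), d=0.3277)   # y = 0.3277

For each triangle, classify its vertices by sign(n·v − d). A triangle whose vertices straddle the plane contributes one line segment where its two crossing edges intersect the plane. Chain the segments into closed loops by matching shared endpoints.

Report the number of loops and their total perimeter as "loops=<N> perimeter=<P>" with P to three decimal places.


loops=1 perimeter=10.100

Straddling triangles (8 of 12):
  (v1,v3,v0) [-+-] → (-1.58, 0.3277, 0.945)–(-1.58, 0.3277, 0.21357)  len=0.7314
  (v0,v3,v2) [-++] → (-1.58, 0.3277, 0.21357)–(-1.58, 0.3277, -0.945)  len=1.1586
  (v2,v4,v0) [+--] → (-0.35708, 0.3277, -0.945)–(-1.58, 0.3277, -0.945)  len=1.2229
  (v1,v7,v3) [-++] → (0.35708, 0.3277, 0.945)–(-1.58, 0.3277, 0.945)  len=1.9371
  (v5,v7,v1) [-+-] → (1.58, 0.3277, 0.945)–(0.35708, 0.3277, 0.945)  len=1.2229
  (v6,v4,v2) [+-+] → (1.58, 0.3277, -0.945)–(-0.35708, 0.3277, -0.945)  len=1.9371
  (v6,v5,v4) [+--] → (1.58, 0.3277, -0.21357)–(1.58, 0.3277, -0.945)  len=0.7314
  (v7,v5,v6) [+-+] → (1.58, 0.3277, 0.945)–(1.58, 0.3277, -0.21357)  len=1.1586

Chained into 1 loop(s):
  loop 1: 8 segments, perimeter = 10.1000
Total perimeter = 10.100


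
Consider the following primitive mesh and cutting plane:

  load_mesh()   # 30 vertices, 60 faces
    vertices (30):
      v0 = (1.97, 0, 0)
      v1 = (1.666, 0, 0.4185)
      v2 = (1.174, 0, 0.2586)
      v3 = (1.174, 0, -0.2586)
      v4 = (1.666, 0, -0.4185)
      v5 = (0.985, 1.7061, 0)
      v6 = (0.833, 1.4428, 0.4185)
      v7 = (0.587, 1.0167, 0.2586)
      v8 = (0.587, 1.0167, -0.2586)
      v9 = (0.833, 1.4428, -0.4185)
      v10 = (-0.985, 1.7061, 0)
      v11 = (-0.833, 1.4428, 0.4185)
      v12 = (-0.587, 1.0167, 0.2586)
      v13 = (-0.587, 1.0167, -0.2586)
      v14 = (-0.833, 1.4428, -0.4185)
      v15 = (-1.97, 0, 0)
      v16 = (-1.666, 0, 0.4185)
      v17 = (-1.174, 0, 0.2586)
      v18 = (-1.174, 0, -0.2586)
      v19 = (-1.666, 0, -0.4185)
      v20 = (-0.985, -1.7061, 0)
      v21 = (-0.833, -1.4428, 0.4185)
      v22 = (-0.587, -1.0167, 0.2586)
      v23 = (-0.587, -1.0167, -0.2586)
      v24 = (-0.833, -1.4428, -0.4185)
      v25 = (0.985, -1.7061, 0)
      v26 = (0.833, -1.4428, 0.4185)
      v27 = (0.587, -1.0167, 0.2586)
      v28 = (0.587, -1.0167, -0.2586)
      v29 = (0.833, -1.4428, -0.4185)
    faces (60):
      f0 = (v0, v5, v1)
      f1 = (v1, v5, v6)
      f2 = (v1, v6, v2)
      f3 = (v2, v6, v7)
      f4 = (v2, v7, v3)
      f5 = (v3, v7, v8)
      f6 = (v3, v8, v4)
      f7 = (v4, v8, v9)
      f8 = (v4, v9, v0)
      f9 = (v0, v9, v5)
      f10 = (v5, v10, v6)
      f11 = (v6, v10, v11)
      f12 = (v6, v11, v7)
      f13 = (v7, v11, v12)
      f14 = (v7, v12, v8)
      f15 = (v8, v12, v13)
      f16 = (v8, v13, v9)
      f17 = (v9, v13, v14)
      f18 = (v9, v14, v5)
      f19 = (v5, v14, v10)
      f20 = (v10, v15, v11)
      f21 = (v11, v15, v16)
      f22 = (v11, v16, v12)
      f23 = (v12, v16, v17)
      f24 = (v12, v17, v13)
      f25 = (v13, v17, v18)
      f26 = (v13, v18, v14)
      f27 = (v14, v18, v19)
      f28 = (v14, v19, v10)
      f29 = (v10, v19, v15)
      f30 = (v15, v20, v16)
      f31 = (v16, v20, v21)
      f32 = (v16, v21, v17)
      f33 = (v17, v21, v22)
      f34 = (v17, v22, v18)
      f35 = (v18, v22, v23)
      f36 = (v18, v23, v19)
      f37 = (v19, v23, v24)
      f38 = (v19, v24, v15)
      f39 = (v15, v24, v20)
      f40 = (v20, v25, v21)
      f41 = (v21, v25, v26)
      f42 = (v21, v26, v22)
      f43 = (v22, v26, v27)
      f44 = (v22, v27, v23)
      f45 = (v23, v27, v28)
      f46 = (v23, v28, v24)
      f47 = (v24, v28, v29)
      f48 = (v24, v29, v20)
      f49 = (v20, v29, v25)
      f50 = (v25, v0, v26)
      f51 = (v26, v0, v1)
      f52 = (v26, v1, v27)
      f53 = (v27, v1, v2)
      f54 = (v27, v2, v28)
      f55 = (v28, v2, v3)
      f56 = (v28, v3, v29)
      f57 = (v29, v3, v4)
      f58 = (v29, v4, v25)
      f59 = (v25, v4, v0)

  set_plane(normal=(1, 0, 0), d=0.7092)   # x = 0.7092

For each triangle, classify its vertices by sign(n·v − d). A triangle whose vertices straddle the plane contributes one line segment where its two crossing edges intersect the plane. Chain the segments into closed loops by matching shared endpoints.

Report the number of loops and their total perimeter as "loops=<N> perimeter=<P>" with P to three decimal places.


Straddling triangles (24 of 60):
  (v2,v6,v7) [++-] → (0.7092, 1.22836, 0.33803)–(0.7092, 0.805046, 0.2586)  len=0.4307
  (v2,v7,v3) [+-+] → (0.7092, 0.805046, 0.2586)–(0.7092, 0.805046, 0.150931)  len=0.1077
  (v3,v7,v8) [+--] → (0.7092, 0.805046, 0.150931)–(0.7092, 0.805046, -0.2586)  len=0.4095
  (v3,v8,v4) [+-+] → (0.7092, 0.805046, -0.2586)–(0.7092, 0.901556, -0.276709)  len=0.0982
  (v4,v8,v9) [+-+] → (0.7092, 0.901556, -0.276709)–(0.7092, 1.22836, -0.33803)  len=0.3325
  (v5,v10,v6) [+-+] → (0.7092, 1.7061, 0)–(0.7092, 1.46073, 0.390001)  len=0.4608
  (v6,v10,v11) [+--] → (0.7092, 1.46073, 0.390001)–(0.7092, 1.4428, 0.4185)  len=0.0337
  (v6,v11,v7) [+--] → (0.7092, 1.4428, 0.4185)–(0.7092, 1.22836, 0.33803)  len=0.2290
  (v8,v13,v9) [--+] → (0.7092, 1.40565, -0.404559)–(0.7092, 1.22836, -0.33803)  len=0.1894
  (v9,v13,v14) [+--] → (0.7092, 1.40565, -0.404559)–(0.7092, 1.4428, -0.4185)  len=0.0397
  (v9,v14,v5) [+-+] → (0.7092, 1.4428, -0.4185)–(0.7092, 1.66616, -0.0634886)  len=0.4194
  (v5,v14,v10) [+--] → (0.7092, 1.66616, -0.0634886)–(0.7092, 1.7061, 0)  len=0.0750
  (v20,v25,v21) [-+-] → (0.7092, -1.7061, 0)–(0.7092, -1.66616, 0.0634886)  len=0.0750
  (v21,v25,v26) [-++] → (0.7092, -1.66616, 0.0634886)–(0.7092, -1.4428, 0.4185)  len=0.4194
  (v21,v26,v22) [-+-] → (0.7092, -1.4428, 0.4185)–(0.7092, -1.40565, 0.404559)  len=0.0397
  (v22,v26,v27) [-+-] → (0.7092, -1.40565, 0.404559)–(0.7092, -1.22836, 0.33803)  len=0.1894
  (v24,v28,v29) [--+] → (0.7092, -1.22836, -0.33803)–(0.7092, -1.4428, -0.4185)  len=0.2290
  (v24,v29,v20) [-+-] → (0.7092, -1.4428, -0.4185)–(0.7092, -1.46073, -0.390001)  len=0.0337
  (v20,v29,v25) [-++] → (0.7092, -1.46073, -0.390001)–(0.7092, -1.7061, 0)  len=0.4608
  (v26,v1,v27) [++-] → (0.7092, -0.901556, 0.276709)–(0.7092, -1.22836, 0.33803)  len=0.3325
  (v27,v1,v2) [-++] → (0.7092, -0.901556, 0.276709)–(0.7092, -0.805046, 0.2586)  len=0.0982
  (v27,v2,v28) [-+-] → (0.7092, -0.805046, 0.2586)–(0.7092, -0.805046, -0.150931)  len=0.4095
  (v28,v2,v3) [-++] → (0.7092, -0.805046, -0.150931)–(0.7092, -0.805046, -0.2586)  len=0.1077
  (v28,v3,v29) [-++] → (0.7092, -0.805046, -0.2586)–(0.7092, -1.22836, -0.33803)  len=0.4307

Chained into 2 loop(s):
  loop 1: 12 segments, perimeter = 2.8256
  loop 2: 12 segments, perimeter = 2.8256
Total perimeter = 5.651

loops=2 perimeter=5.651
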